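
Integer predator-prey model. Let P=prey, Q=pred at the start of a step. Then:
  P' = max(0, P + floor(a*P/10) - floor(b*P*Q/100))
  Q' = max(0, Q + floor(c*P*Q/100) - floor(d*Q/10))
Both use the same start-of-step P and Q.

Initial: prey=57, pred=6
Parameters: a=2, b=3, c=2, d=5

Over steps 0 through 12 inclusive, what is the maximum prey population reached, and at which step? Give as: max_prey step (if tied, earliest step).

Answer: 58 1

Derivation:
Step 1: prey: 57+11-10=58; pred: 6+6-3=9
Step 2: prey: 58+11-15=54; pred: 9+10-4=15
Step 3: prey: 54+10-24=40; pred: 15+16-7=24
Step 4: prey: 40+8-28=20; pred: 24+19-12=31
Step 5: prey: 20+4-18=6; pred: 31+12-15=28
Step 6: prey: 6+1-5=2; pred: 28+3-14=17
Step 7: prey: 2+0-1=1; pred: 17+0-8=9
Step 8: prey: 1+0-0=1; pred: 9+0-4=5
Step 9: prey: 1+0-0=1; pred: 5+0-2=3
Step 10: prey: 1+0-0=1; pred: 3+0-1=2
Step 11: prey: 1+0-0=1; pred: 2+0-1=1
Step 12: prey: 1+0-0=1; pred: 1+0-0=1
Max prey = 58 at step 1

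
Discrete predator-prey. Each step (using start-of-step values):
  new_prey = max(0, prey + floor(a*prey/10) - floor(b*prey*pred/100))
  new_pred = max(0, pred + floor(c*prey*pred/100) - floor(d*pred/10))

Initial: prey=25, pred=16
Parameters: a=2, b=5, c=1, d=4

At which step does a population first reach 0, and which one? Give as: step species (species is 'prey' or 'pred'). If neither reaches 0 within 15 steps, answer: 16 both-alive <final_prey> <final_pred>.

Answer: 16 both-alive 3 2

Derivation:
Step 1: prey: 25+5-20=10; pred: 16+4-6=14
Step 2: prey: 10+2-7=5; pred: 14+1-5=10
Step 3: prey: 5+1-2=4; pred: 10+0-4=6
Step 4: prey: 4+0-1=3; pred: 6+0-2=4
Step 5: prey: 3+0-0=3; pred: 4+0-1=3
Step 6: prey: 3+0-0=3; pred: 3+0-1=2
Step 7: prey: 3+0-0=3; pred: 2+0-0=2
Steps 8-15: state stable at prey=3, pred=2 (no change)
No extinction within 15 steps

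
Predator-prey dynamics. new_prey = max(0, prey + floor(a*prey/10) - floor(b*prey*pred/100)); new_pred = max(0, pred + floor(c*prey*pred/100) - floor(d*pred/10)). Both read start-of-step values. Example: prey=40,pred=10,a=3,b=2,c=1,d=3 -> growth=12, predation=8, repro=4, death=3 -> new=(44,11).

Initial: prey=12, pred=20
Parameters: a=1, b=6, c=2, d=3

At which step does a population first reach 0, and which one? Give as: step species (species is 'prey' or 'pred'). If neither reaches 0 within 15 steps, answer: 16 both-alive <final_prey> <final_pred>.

Step 1: prey: 12+1-14=0; pred: 20+4-6=18
First extinction: prey at step 1

Answer: 1 prey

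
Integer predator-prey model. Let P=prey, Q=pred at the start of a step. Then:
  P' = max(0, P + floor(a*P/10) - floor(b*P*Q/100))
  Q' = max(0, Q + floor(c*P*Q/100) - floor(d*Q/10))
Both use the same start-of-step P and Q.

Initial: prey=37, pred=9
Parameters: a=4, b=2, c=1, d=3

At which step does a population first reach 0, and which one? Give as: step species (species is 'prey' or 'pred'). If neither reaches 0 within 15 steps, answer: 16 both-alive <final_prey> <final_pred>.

Answer: 16 both-alive 1 7

Derivation:
Step 1: prey: 37+14-6=45; pred: 9+3-2=10
Step 2: prey: 45+18-9=54; pred: 10+4-3=11
Step 3: prey: 54+21-11=64; pred: 11+5-3=13
Step 4: prey: 64+25-16=73; pred: 13+8-3=18
Step 5: prey: 73+29-26=76; pred: 18+13-5=26
Step 6: prey: 76+30-39=67; pred: 26+19-7=38
Step 7: prey: 67+26-50=43; pred: 38+25-11=52
Step 8: prey: 43+17-44=16; pred: 52+22-15=59
Step 9: prey: 16+6-18=4; pred: 59+9-17=51
Step 10: prey: 4+1-4=1; pred: 51+2-15=38
Step 11: prey: 1+0-0=1; pred: 38+0-11=27
Step 12: prey: 1+0-0=1; pred: 27+0-8=19
Step 13: prey: 1+0-0=1; pred: 19+0-5=14
Step 14: prey: 1+0-0=1; pred: 14+0-4=10
Step 15: prey: 1+0-0=1; pred: 10+0-3=7
No extinction within 15 steps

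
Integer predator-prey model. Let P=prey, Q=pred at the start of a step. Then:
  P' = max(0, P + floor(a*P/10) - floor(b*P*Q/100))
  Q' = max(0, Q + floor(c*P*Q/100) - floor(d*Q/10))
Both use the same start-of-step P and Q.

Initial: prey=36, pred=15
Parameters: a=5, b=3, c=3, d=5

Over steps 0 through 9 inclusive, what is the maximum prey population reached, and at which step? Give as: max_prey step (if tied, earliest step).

Answer: 38 1

Derivation:
Step 1: prey: 36+18-16=38; pred: 15+16-7=24
Step 2: prey: 38+19-27=30; pred: 24+27-12=39
Step 3: prey: 30+15-35=10; pred: 39+35-19=55
Step 4: prey: 10+5-16=0; pred: 55+16-27=44
Step 5: prey: 0+0-0=0; pred: 44+0-22=22
Step 6: prey: 0+0-0=0; pred: 22+0-11=11
Step 7: prey: 0+0-0=0; pred: 11+0-5=6
Step 8: prey: 0+0-0=0; pred: 6+0-3=3
Step 9: prey: 0+0-0=0; pred: 3+0-1=2
Max prey = 38 at step 1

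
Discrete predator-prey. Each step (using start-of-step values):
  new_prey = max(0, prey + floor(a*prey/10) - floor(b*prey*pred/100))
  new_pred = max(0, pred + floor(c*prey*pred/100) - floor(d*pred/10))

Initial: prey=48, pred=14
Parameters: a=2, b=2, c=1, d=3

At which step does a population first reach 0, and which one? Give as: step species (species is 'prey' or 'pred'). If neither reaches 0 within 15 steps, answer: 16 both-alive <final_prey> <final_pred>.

Step 1: prey: 48+9-13=44; pred: 14+6-4=16
Step 2: prey: 44+8-14=38; pred: 16+7-4=19
Step 3: prey: 38+7-14=31; pred: 19+7-5=21
Step 4: prey: 31+6-13=24; pred: 21+6-6=21
Step 5: prey: 24+4-10=18; pred: 21+5-6=20
Step 6: prey: 18+3-7=14; pred: 20+3-6=17
Step 7: prey: 14+2-4=12; pred: 17+2-5=14
Step 8: prey: 12+2-3=11; pred: 14+1-4=11
Step 9: prey: 11+2-2=11; pred: 11+1-3=9
Step 10: prey: 11+2-1=12; pred: 9+0-2=7
Step 11: prey: 12+2-1=13; pred: 7+0-2=5
Step 12: prey: 13+2-1=14; pred: 5+0-1=4
Step 13: prey: 14+2-1=15; pred: 4+0-1=3
Step 14: prey: 15+3-0=18; pred: 3+0-0=3
Step 15: prey: 18+3-1=20; pred: 3+0-0=3
No extinction within 15 steps

Answer: 16 both-alive 20 3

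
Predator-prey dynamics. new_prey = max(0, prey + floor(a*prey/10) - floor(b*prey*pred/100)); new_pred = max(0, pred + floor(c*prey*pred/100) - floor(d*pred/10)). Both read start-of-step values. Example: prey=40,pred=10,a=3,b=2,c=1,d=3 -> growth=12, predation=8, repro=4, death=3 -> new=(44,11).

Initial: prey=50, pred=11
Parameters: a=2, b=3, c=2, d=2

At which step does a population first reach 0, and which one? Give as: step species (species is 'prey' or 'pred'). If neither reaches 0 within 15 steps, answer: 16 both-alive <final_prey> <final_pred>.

Answer: 4 prey

Derivation:
Step 1: prey: 50+10-16=44; pred: 11+11-2=20
Step 2: prey: 44+8-26=26; pred: 20+17-4=33
Step 3: prey: 26+5-25=6; pred: 33+17-6=44
Step 4: prey: 6+1-7=0; pred: 44+5-8=41
First extinction: prey at step 4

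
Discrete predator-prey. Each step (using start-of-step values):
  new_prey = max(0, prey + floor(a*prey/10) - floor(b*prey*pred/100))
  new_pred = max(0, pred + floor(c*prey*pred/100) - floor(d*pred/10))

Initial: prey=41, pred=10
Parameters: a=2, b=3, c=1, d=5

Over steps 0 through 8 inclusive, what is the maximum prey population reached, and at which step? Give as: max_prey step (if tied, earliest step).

Step 1: prey: 41+8-12=37; pred: 10+4-5=9
Step 2: prey: 37+7-9=35; pred: 9+3-4=8
Step 3: prey: 35+7-8=34; pred: 8+2-4=6
Step 4: prey: 34+6-6=34; pred: 6+2-3=5
Step 5: prey: 34+6-5=35; pred: 5+1-2=4
Step 6: prey: 35+7-4=38; pred: 4+1-2=3
Step 7: prey: 38+7-3=42; pred: 3+1-1=3
Step 8: prey: 42+8-3=47; pred: 3+1-1=3
Max prey = 47 at step 8

Answer: 47 8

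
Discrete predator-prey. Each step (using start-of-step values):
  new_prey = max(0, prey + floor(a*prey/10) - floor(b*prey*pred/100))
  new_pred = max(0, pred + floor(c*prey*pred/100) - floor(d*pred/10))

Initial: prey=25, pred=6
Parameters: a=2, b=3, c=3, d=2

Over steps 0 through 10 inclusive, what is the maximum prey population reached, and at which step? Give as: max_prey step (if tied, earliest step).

Answer: 26 1

Derivation:
Step 1: prey: 25+5-4=26; pred: 6+4-1=9
Step 2: prey: 26+5-7=24; pred: 9+7-1=15
Step 3: prey: 24+4-10=18; pred: 15+10-3=22
Step 4: prey: 18+3-11=10; pred: 22+11-4=29
Step 5: prey: 10+2-8=4; pred: 29+8-5=32
Step 6: prey: 4+0-3=1; pred: 32+3-6=29
Step 7: prey: 1+0-0=1; pred: 29+0-5=24
Step 8: prey: 1+0-0=1; pred: 24+0-4=20
Step 9: prey: 1+0-0=1; pred: 20+0-4=16
Step 10: prey: 1+0-0=1; pred: 16+0-3=13
Max prey = 26 at step 1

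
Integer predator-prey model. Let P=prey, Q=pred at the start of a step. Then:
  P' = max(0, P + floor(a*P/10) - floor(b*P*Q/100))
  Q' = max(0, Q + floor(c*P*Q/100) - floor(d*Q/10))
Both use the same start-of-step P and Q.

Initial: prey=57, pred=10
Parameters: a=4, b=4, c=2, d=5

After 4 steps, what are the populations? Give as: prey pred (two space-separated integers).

Step 1: prey: 57+22-22=57; pred: 10+11-5=16
Step 2: prey: 57+22-36=43; pred: 16+18-8=26
Step 3: prey: 43+17-44=16; pred: 26+22-13=35
Step 4: prey: 16+6-22=0; pred: 35+11-17=29

Answer: 0 29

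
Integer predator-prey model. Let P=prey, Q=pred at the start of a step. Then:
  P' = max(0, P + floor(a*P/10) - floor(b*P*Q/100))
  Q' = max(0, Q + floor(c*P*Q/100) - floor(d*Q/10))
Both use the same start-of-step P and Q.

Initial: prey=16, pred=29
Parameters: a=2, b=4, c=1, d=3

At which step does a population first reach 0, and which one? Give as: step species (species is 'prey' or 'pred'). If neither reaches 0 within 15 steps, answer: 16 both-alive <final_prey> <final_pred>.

Answer: 2 prey

Derivation:
Step 1: prey: 16+3-18=1; pred: 29+4-8=25
Step 2: prey: 1+0-1=0; pred: 25+0-7=18
First extinction: prey at step 2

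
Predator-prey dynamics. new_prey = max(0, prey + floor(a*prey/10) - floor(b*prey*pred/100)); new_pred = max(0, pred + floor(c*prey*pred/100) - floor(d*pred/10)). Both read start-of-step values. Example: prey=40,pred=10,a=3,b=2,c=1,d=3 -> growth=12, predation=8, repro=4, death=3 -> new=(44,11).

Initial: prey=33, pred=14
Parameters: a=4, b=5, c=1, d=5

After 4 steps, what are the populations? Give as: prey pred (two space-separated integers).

Step 1: prey: 33+13-23=23; pred: 14+4-7=11
Step 2: prey: 23+9-12=20; pred: 11+2-5=8
Step 3: prey: 20+8-8=20; pred: 8+1-4=5
Step 4: prey: 20+8-5=23; pred: 5+1-2=4

Answer: 23 4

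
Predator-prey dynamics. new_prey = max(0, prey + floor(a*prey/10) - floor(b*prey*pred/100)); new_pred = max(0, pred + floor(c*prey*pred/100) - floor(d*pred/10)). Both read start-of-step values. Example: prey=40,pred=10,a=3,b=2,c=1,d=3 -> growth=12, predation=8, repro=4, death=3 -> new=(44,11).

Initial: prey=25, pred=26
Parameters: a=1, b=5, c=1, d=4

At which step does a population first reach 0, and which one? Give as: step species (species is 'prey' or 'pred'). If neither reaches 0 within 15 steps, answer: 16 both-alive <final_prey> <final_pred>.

Answer: 1 prey

Derivation:
Step 1: prey: 25+2-32=0; pred: 26+6-10=22
First extinction: prey at step 1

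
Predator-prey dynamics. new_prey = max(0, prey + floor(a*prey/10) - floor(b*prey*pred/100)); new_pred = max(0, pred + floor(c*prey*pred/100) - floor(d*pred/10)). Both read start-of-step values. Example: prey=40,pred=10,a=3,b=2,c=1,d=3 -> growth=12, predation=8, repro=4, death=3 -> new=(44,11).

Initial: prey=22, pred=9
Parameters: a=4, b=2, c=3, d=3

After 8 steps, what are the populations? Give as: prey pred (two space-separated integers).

Step 1: prey: 22+8-3=27; pred: 9+5-2=12
Step 2: prey: 27+10-6=31; pred: 12+9-3=18
Step 3: prey: 31+12-11=32; pred: 18+16-5=29
Step 4: prey: 32+12-18=26; pred: 29+27-8=48
Step 5: prey: 26+10-24=12; pred: 48+37-14=71
Step 6: prey: 12+4-17=0; pred: 71+25-21=75
Step 7: prey: 0+0-0=0; pred: 75+0-22=53
Step 8: prey: 0+0-0=0; pred: 53+0-15=38

Answer: 0 38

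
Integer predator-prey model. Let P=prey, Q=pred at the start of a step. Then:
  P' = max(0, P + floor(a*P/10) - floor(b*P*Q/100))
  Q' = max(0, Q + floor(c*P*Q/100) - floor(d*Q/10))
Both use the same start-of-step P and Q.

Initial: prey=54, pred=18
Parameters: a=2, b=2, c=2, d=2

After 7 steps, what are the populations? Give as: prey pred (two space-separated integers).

Step 1: prey: 54+10-19=45; pred: 18+19-3=34
Step 2: prey: 45+9-30=24; pred: 34+30-6=58
Step 3: prey: 24+4-27=1; pred: 58+27-11=74
Step 4: prey: 1+0-1=0; pred: 74+1-14=61
Step 5: prey: 0+0-0=0; pred: 61+0-12=49
Step 6: prey: 0+0-0=0; pred: 49+0-9=40
Step 7: prey: 0+0-0=0; pred: 40+0-8=32

Answer: 0 32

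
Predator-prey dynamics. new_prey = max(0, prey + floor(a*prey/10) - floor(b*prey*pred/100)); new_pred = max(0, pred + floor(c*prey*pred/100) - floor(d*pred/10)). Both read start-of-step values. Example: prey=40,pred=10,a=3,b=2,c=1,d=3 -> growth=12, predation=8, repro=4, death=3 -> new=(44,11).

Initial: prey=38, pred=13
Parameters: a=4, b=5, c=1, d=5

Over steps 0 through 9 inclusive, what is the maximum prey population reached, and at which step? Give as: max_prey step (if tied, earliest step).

Answer: 69 9

Derivation:
Step 1: prey: 38+15-24=29; pred: 13+4-6=11
Step 2: prey: 29+11-15=25; pred: 11+3-5=9
Step 3: prey: 25+10-11=24; pred: 9+2-4=7
Step 4: prey: 24+9-8=25; pred: 7+1-3=5
Step 5: prey: 25+10-6=29; pred: 5+1-2=4
Step 6: prey: 29+11-5=35; pred: 4+1-2=3
Step 7: prey: 35+14-5=44; pred: 3+1-1=3
Step 8: prey: 44+17-6=55; pred: 3+1-1=3
Step 9: prey: 55+22-8=69; pred: 3+1-1=3
Max prey = 69 at step 9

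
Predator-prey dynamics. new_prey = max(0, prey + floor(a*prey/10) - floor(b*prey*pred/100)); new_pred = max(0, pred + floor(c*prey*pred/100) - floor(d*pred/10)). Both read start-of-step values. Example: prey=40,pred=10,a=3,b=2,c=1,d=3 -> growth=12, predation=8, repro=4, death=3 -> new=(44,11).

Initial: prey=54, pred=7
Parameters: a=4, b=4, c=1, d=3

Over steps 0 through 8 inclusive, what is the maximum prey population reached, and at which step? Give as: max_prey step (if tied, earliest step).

Step 1: prey: 54+21-15=60; pred: 7+3-2=8
Step 2: prey: 60+24-19=65; pred: 8+4-2=10
Step 3: prey: 65+26-26=65; pred: 10+6-3=13
Step 4: prey: 65+26-33=58; pred: 13+8-3=18
Step 5: prey: 58+23-41=40; pred: 18+10-5=23
Step 6: prey: 40+16-36=20; pred: 23+9-6=26
Step 7: prey: 20+8-20=8; pred: 26+5-7=24
Step 8: prey: 8+3-7=4; pred: 24+1-7=18
Max prey = 65 at step 2

Answer: 65 2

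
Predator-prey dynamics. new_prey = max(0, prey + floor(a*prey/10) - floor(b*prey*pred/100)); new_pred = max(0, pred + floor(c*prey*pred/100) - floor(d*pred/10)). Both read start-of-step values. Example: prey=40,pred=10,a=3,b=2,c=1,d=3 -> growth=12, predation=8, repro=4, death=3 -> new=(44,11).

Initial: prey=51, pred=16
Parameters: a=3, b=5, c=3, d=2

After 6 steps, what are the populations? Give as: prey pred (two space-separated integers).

Step 1: prey: 51+15-40=26; pred: 16+24-3=37
Step 2: prey: 26+7-48=0; pred: 37+28-7=58
Step 3: prey: 0+0-0=0; pred: 58+0-11=47
Step 4: prey: 0+0-0=0; pred: 47+0-9=38
Step 5: prey: 0+0-0=0; pred: 38+0-7=31
Step 6: prey: 0+0-0=0; pred: 31+0-6=25

Answer: 0 25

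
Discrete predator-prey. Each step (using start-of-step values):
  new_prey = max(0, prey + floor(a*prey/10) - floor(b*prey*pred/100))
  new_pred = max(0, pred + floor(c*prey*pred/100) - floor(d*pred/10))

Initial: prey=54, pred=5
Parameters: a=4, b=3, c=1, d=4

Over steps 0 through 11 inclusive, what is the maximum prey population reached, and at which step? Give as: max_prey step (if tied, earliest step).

Answer: 119 5

Derivation:
Step 1: prey: 54+21-8=67; pred: 5+2-2=5
Step 2: prey: 67+26-10=83; pred: 5+3-2=6
Step 3: prey: 83+33-14=102; pred: 6+4-2=8
Step 4: prey: 102+40-24=118; pred: 8+8-3=13
Step 5: prey: 118+47-46=119; pred: 13+15-5=23
Step 6: prey: 119+47-82=84; pred: 23+27-9=41
Step 7: prey: 84+33-103=14; pred: 41+34-16=59
Step 8: prey: 14+5-24=0; pred: 59+8-23=44
Step 9: prey: 0+0-0=0; pred: 44+0-17=27
Step 10: prey: 0+0-0=0; pred: 27+0-10=17
Step 11: prey: 0+0-0=0; pred: 17+0-6=11
Max prey = 119 at step 5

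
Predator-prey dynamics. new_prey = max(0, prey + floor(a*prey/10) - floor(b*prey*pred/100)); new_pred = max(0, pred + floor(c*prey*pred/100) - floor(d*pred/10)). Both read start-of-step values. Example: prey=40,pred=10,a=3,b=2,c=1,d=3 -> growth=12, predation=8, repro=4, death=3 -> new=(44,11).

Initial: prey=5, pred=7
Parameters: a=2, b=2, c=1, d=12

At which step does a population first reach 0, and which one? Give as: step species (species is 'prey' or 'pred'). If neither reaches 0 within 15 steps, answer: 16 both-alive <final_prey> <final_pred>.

Answer: 1 pred

Derivation:
Step 1: prey: 5+1-0=6; pred: 7+0-8=0
First extinction: pred at step 1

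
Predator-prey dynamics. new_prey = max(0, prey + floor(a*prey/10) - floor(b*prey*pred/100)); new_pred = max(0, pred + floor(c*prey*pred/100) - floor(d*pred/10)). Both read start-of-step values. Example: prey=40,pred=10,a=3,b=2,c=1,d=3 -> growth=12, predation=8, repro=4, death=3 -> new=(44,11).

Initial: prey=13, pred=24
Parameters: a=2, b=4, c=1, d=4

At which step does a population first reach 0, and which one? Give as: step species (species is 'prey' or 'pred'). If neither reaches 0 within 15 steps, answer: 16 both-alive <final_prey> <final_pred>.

Step 1: prey: 13+2-12=3; pred: 24+3-9=18
Step 2: prey: 3+0-2=1; pred: 18+0-7=11
Step 3: prey: 1+0-0=1; pred: 11+0-4=7
Step 4: prey: 1+0-0=1; pred: 7+0-2=5
Step 5: prey: 1+0-0=1; pred: 5+0-2=3
Step 6: prey: 1+0-0=1; pred: 3+0-1=2
Step 7: prey: 1+0-0=1; pred: 2+0-0=2
Steps 8-15: state stable at prey=1, pred=2 (no change)
No extinction within 15 steps

Answer: 16 both-alive 1 2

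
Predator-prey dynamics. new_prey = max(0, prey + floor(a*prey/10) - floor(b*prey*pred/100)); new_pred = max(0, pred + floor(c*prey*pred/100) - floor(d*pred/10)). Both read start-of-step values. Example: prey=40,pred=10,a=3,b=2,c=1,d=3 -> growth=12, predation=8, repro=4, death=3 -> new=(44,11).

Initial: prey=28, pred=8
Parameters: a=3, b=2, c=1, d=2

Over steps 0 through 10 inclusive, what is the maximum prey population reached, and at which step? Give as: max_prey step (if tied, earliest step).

Step 1: prey: 28+8-4=32; pred: 8+2-1=9
Step 2: prey: 32+9-5=36; pred: 9+2-1=10
Step 3: prey: 36+10-7=39; pred: 10+3-2=11
Step 4: prey: 39+11-8=42; pred: 11+4-2=13
Step 5: prey: 42+12-10=44; pred: 13+5-2=16
Step 6: prey: 44+13-14=43; pred: 16+7-3=20
Step 7: prey: 43+12-17=38; pred: 20+8-4=24
Step 8: prey: 38+11-18=31; pred: 24+9-4=29
Step 9: prey: 31+9-17=23; pred: 29+8-5=32
Step 10: prey: 23+6-14=15; pred: 32+7-6=33
Max prey = 44 at step 5

Answer: 44 5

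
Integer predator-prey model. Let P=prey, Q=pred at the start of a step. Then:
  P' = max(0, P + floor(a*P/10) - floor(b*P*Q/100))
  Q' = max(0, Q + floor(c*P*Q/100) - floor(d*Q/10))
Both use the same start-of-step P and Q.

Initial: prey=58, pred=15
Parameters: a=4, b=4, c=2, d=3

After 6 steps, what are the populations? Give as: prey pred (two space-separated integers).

Step 1: prey: 58+23-34=47; pred: 15+17-4=28
Step 2: prey: 47+18-52=13; pred: 28+26-8=46
Step 3: prey: 13+5-23=0; pred: 46+11-13=44
Step 4: prey: 0+0-0=0; pred: 44+0-13=31
Step 5: prey: 0+0-0=0; pred: 31+0-9=22
Step 6: prey: 0+0-0=0; pred: 22+0-6=16

Answer: 0 16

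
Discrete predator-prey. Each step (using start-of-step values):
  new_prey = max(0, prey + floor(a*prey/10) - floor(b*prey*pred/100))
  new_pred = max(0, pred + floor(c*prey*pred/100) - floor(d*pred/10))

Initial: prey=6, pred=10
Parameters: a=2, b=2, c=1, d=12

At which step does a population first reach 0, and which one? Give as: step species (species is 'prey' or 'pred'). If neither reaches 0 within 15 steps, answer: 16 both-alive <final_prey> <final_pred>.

Answer: 1 pred

Derivation:
Step 1: prey: 6+1-1=6; pred: 10+0-12=0
First extinction: pred at step 1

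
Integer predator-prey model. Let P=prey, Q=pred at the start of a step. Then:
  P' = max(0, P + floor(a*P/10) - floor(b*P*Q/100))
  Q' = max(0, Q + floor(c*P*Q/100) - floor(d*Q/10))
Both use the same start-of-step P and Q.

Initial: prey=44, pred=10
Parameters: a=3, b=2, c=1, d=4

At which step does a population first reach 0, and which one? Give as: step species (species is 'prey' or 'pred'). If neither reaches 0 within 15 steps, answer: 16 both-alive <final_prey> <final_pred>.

Answer: 16 both-alive 13 7

Derivation:
Step 1: prey: 44+13-8=49; pred: 10+4-4=10
Step 2: prey: 49+14-9=54; pred: 10+4-4=10
Step 3: prey: 54+16-10=60; pred: 10+5-4=11
Step 4: prey: 60+18-13=65; pred: 11+6-4=13
Step 5: prey: 65+19-16=68; pred: 13+8-5=16
Step 6: prey: 68+20-21=67; pred: 16+10-6=20
Step 7: prey: 67+20-26=61; pred: 20+13-8=25
Step 8: prey: 61+18-30=49; pred: 25+15-10=30
Step 9: prey: 49+14-29=34; pred: 30+14-12=32
Step 10: prey: 34+10-21=23; pred: 32+10-12=30
Step 11: prey: 23+6-13=16; pred: 30+6-12=24
Step 12: prey: 16+4-7=13; pred: 24+3-9=18
Step 13: prey: 13+3-4=12; pred: 18+2-7=13
Step 14: prey: 12+3-3=12; pred: 13+1-5=9
Step 15: prey: 12+3-2=13; pred: 9+1-3=7
No extinction within 15 steps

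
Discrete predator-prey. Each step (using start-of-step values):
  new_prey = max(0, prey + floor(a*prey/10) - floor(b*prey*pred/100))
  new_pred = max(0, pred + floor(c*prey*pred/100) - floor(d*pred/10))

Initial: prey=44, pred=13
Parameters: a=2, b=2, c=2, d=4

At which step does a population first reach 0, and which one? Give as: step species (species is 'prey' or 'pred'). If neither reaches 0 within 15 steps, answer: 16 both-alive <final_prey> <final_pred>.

Answer: 16 both-alive 3 2

Derivation:
Step 1: prey: 44+8-11=41; pred: 13+11-5=19
Step 2: prey: 41+8-15=34; pred: 19+15-7=27
Step 3: prey: 34+6-18=22; pred: 27+18-10=35
Step 4: prey: 22+4-15=11; pred: 35+15-14=36
Step 5: prey: 11+2-7=6; pred: 36+7-14=29
Step 6: prey: 6+1-3=4; pred: 29+3-11=21
Step 7: prey: 4+0-1=3; pred: 21+1-8=14
Step 8: prey: 3+0-0=3; pred: 14+0-5=9
Step 9: prey: 3+0-0=3; pred: 9+0-3=6
Step 10: prey: 3+0-0=3; pred: 6+0-2=4
Step 11: prey: 3+0-0=3; pred: 4+0-1=3
Step 12: prey: 3+0-0=3; pred: 3+0-1=2
Step 13: prey: 3+0-0=3; pred: 2+0-0=2
Steps 14-15: state stable at prey=3, pred=2 (no change)
No extinction within 15 steps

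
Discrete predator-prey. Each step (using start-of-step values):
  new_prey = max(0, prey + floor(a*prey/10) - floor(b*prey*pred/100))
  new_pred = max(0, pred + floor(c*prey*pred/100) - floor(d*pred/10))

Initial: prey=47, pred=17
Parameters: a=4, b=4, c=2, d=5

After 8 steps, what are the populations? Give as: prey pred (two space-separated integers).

Answer: 7 1

Derivation:
Step 1: prey: 47+18-31=34; pred: 17+15-8=24
Step 2: prey: 34+13-32=15; pred: 24+16-12=28
Step 3: prey: 15+6-16=5; pred: 28+8-14=22
Step 4: prey: 5+2-4=3; pred: 22+2-11=13
Step 5: prey: 3+1-1=3; pred: 13+0-6=7
Step 6: prey: 3+1-0=4; pred: 7+0-3=4
Step 7: prey: 4+1-0=5; pred: 4+0-2=2
Step 8: prey: 5+2-0=7; pred: 2+0-1=1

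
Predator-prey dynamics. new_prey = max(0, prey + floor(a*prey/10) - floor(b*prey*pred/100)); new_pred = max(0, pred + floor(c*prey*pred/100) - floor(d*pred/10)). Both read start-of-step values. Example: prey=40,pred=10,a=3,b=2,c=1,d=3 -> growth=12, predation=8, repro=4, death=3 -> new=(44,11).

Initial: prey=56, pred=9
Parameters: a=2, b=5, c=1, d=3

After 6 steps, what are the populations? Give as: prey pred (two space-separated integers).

Step 1: prey: 56+11-25=42; pred: 9+5-2=12
Step 2: prey: 42+8-25=25; pred: 12+5-3=14
Step 3: prey: 25+5-17=13; pred: 14+3-4=13
Step 4: prey: 13+2-8=7; pred: 13+1-3=11
Step 5: prey: 7+1-3=5; pred: 11+0-3=8
Step 6: prey: 5+1-2=4; pred: 8+0-2=6

Answer: 4 6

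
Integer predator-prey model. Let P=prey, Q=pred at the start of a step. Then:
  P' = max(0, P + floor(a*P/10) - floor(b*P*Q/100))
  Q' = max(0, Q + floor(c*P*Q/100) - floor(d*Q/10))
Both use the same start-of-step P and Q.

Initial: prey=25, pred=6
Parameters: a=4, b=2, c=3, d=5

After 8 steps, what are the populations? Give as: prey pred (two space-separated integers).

Step 1: prey: 25+10-3=32; pred: 6+4-3=7
Step 2: prey: 32+12-4=40; pred: 7+6-3=10
Step 3: prey: 40+16-8=48; pred: 10+12-5=17
Step 4: prey: 48+19-16=51; pred: 17+24-8=33
Step 5: prey: 51+20-33=38; pred: 33+50-16=67
Step 6: prey: 38+15-50=3; pred: 67+76-33=110
Step 7: prey: 3+1-6=0; pred: 110+9-55=64
Step 8: prey: 0+0-0=0; pred: 64+0-32=32

Answer: 0 32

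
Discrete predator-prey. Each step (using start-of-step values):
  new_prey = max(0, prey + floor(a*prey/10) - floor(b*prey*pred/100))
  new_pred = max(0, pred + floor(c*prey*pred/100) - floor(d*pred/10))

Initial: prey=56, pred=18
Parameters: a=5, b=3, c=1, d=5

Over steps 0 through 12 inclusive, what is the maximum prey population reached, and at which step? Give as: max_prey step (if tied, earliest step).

Step 1: prey: 56+28-30=54; pred: 18+10-9=19
Step 2: prey: 54+27-30=51; pred: 19+10-9=20
Step 3: prey: 51+25-30=46; pred: 20+10-10=20
Step 4: prey: 46+23-27=42; pred: 20+9-10=19
Step 5: prey: 42+21-23=40; pred: 19+7-9=17
Step 6: prey: 40+20-20=40; pred: 17+6-8=15
Step 7: prey: 40+20-18=42; pred: 15+6-7=14
Step 8: prey: 42+21-17=46; pred: 14+5-7=12
Step 9: prey: 46+23-16=53; pred: 12+5-6=11
Step 10: prey: 53+26-17=62; pred: 11+5-5=11
Step 11: prey: 62+31-20=73; pred: 11+6-5=12
Step 12: prey: 73+36-26=83; pred: 12+8-6=14
Max prey = 83 at step 12

Answer: 83 12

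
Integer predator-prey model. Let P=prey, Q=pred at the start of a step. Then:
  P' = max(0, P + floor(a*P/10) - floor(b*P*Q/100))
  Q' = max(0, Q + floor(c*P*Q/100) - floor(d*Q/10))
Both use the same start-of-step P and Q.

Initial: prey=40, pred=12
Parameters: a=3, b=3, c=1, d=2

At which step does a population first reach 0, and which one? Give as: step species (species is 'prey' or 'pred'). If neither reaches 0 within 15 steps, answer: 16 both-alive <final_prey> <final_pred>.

Answer: 16 both-alive 7 4

Derivation:
Step 1: prey: 40+12-14=38; pred: 12+4-2=14
Step 2: prey: 38+11-15=34; pred: 14+5-2=17
Step 3: prey: 34+10-17=27; pred: 17+5-3=19
Step 4: prey: 27+8-15=20; pred: 19+5-3=21
Step 5: prey: 20+6-12=14; pred: 21+4-4=21
Step 6: prey: 14+4-8=10; pred: 21+2-4=19
Step 7: prey: 10+3-5=8; pred: 19+1-3=17
Step 8: prey: 8+2-4=6; pred: 17+1-3=15
Step 9: prey: 6+1-2=5; pred: 15+0-3=12
Step 10: prey: 5+1-1=5; pred: 12+0-2=10
Step 11: prey: 5+1-1=5; pred: 10+0-2=8
Step 12: prey: 5+1-1=5; pred: 8+0-1=7
Step 13: prey: 5+1-1=5; pred: 7+0-1=6
Step 14: prey: 5+1-0=6; pred: 6+0-1=5
Step 15: prey: 6+1-0=7; pred: 5+0-1=4
No extinction within 15 steps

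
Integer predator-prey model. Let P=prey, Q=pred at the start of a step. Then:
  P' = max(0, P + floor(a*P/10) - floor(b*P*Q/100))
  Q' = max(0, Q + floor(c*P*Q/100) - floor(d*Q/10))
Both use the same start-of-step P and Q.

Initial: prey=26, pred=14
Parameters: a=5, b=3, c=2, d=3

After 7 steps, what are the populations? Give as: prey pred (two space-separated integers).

Step 1: prey: 26+13-10=29; pred: 14+7-4=17
Step 2: prey: 29+14-14=29; pred: 17+9-5=21
Step 3: prey: 29+14-18=25; pred: 21+12-6=27
Step 4: prey: 25+12-20=17; pred: 27+13-8=32
Step 5: prey: 17+8-16=9; pred: 32+10-9=33
Step 6: prey: 9+4-8=5; pred: 33+5-9=29
Step 7: prey: 5+2-4=3; pred: 29+2-8=23

Answer: 3 23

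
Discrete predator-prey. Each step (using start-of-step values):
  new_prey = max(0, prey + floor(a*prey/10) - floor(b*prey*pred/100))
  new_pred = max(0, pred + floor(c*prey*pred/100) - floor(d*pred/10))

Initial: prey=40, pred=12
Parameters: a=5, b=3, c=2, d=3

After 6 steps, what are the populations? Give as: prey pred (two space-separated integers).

Step 1: prey: 40+20-14=46; pred: 12+9-3=18
Step 2: prey: 46+23-24=45; pred: 18+16-5=29
Step 3: prey: 45+22-39=28; pred: 29+26-8=47
Step 4: prey: 28+14-39=3; pred: 47+26-14=59
Step 5: prey: 3+1-5=0; pred: 59+3-17=45
Step 6: prey: 0+0-0=0; pred: 45+0-13=32

Answer: 0 32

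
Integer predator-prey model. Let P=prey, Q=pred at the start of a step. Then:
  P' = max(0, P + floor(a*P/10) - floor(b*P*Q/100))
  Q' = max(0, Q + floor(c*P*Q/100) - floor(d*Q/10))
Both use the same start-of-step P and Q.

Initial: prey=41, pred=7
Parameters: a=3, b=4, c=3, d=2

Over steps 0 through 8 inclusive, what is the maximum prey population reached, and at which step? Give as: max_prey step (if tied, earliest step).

Step 1: prey: 41+12-11=42; pred: 7+8-1=14
Step 2: prey: 42+12-23=31; pred: 14+17-2=29
Step 3: prey: 31+9-35=5; pred: 29+26-5=50
Step 4: prey: 5+1-10=0; pred: 50+7-10=47
Step 5: prey: 0+0-0=0; pred: 47+0-9=38
Step 6: prey: 0+0-0=0; pred: 38+0-7=31
Step 7: prey: 0+0-0=0; pred: 31+0-6=25
Step 8: prey: 0+0-0=0; pred: 25+0-5=20
Max prey = 42 at step 1

Answer: 42 1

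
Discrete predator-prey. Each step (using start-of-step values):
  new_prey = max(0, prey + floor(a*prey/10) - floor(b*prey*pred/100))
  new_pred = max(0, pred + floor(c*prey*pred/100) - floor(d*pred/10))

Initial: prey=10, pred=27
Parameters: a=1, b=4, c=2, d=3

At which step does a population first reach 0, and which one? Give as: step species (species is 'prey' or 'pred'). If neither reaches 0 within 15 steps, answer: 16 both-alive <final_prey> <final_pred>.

Step 1: prey: 10+1-10=1; pred: 27+5-8=24
Step 2: prey: 1+0-0=1; pred: 24+0-7=17
Step 3: prey: 1+0-0=1; pred: 17+0-5=12
Step 4: prey: 1+0-0=1; pred: 12+0-3=9
Step 5: prey: 1+0-0=1; pred: 9+0-2=7
Step 6: prey: 1+0-0=1; pred: 7+0-2=5
Step 7: prey: 1+0-0=1; pred: 5+0-1=4
Step 8: prey: 1+0-0=1; pred: 4+0-1=3
Step 9: prey: 1+0-0=1; pred: 3+0-0=3
Steps 10-15: state stable at prey=1, pred=3 (no change)
No extinction within 15 steps

Answer: 16 both-alive 1 3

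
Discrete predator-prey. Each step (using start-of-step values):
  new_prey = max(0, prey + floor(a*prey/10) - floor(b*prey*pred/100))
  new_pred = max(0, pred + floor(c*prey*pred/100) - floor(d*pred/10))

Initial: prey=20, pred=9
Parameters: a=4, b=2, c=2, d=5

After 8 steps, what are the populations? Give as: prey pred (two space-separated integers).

Step 1: prey: 20+8-3=25; pred: 9+3-4=8
Step 2: prey: 25+10-4=31; pred: 8+4-4=8
Step 3: prey: 31+12-4=39; pred: 8+4-4=8
Step 4: prey: 39+15-6=48; pred: 8+6-4=10
Step 5: prey: 48+19-9=58; pred: 10+9-5=14
Step 6: prey: 58+23-16=65; pred: 14+16-7=23
Step 7: prey: 65+26-29=62; pred: 23+29-11=41
Step 8: prey: 62+24-50=36; pred: 41+50-20=71

Answer: 36 71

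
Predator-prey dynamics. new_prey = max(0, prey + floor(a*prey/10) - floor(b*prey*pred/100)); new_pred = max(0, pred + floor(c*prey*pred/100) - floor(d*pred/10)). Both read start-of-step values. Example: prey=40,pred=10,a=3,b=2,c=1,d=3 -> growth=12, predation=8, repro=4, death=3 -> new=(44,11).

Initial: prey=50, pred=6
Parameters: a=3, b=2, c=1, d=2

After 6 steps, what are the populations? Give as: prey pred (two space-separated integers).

Answer: 33 51

Derivation:
Step 1: prey: 50+15-6=59; pred: 6+3-1=8
Step 2: prey: 59+17-9=67; pred: 8+4-1=11
Step 3: prey: 67+20-14=73; pred: 11+7-2=16
Step 4: prey: 73+21-23=71; pred: 16+11-3=24
Step 5: prey: 71+21-34=58; pred: 24+17-4=37
Step 6: prey: 58+17-42=33; pred: 37+21-7=51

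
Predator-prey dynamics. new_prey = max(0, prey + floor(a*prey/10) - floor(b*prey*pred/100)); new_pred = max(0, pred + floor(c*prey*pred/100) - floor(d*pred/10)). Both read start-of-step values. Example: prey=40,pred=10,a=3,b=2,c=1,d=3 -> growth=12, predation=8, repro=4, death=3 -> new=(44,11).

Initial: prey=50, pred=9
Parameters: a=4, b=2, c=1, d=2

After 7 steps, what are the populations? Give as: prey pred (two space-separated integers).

Step 1: prey: 50+20-9=61; pred: 9+4-1=12
Step 2: prey: 61+24-14=71; pred: 12+7-2=17
Step 3: prey: 71+28-24=75; pred: 17+12-3=26
Step 4: prey: 75+30-39=66; pred: 26+19-5=40
Step 5: prey: 66+26-52=40; pred: 40+26-8=58
Step 6: prey: 40+16-46=10; pred: 58+23-11=70
Step 7: prey: 10+4-14=0; pred: 70+7-14=63

Answer: 0 63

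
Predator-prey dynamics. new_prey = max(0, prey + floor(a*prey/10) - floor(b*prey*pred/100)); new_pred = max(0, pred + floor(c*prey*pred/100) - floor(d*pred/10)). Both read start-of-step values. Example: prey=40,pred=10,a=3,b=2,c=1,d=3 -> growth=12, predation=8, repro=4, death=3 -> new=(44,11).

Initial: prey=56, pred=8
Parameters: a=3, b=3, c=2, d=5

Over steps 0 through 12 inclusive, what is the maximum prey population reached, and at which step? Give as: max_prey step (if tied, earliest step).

Answer: 59 1

Derivation:
Step 1: prey: 56+16-13=59; pred: 8+8-4=12
Step 2: prey: 59+17-21=55; pred: 12+14-6=20
Step 3: prey: 55+16-33=38; pred: 20+22-10=32
Step 4: prey: 38+11-36=13; pred: 32+24-16=40
Step 5: prey: 13+3-15=1; pred: 40+10-20=30
Step 6: prey: 1+0-0=1; pred: 30+0-15=15
Step 7: prey: 1+0-0=1; pred: 15+0-7=8
Step 8: prey: 1+0-0=1; pred: 8+0-4=4
Step 9: prey: 1+0-0=1; pred: 4+0-2=2
Step 10: prey: 1+0-0=1; pred: 2+0-1=1
Step 11: prey: 1+0-0=1; pred: 1+0-0=1
Step 12: prey: 1+0-0=1; pred: 1+0-0=1
Max prey = 59 at step 1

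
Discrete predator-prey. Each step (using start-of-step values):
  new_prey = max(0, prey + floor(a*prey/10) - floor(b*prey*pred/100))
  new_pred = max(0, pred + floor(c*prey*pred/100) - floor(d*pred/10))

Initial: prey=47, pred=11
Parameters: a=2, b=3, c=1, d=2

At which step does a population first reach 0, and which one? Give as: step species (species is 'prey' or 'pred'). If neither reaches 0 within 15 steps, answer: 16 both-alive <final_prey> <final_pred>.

Step 1: prey: 47+9-15=41; pred: 11+5-2=14
Step 2: prey: 41+8-17=32; pred: 14+5-2=17
Step 3: prey: 32+6-16=22; pred: 17+5-3=19
Step 4: prey: 22+4-12=14; pred: 19+4-3=20
Step 5: prey: 14+2-8=8; pred: 20+2-4=18
Step 6: prey: 8+1-4=5; pred: 18+1-3=16
Step 7: prey: 5+1-2=4; pred: 16+0-3=13
Step 8: prey: 4+0-1=3; pred: 13+0-2=11
Step 9: prey: 3+0-0=3; pred: 11+0-2=9
Step 10: prey: 3+0-0=3; pred: 9+0-1=8
Step 11: prey: 3+0-0=3; pred: 8+0-1=7
Step 12: prey: 3+0-0=3; pred: 7+0-1=6
Step 13: prey: 3+0-0=3; pred: 6+0-1=5
Step 14: prey: 3+0-0=3; pred: 5+0-1=4
Step 15: prey: 3+0-0=3; pred: 4+0-0=4
No extinction within 15 steps

Answer: 16 both-alive 3 4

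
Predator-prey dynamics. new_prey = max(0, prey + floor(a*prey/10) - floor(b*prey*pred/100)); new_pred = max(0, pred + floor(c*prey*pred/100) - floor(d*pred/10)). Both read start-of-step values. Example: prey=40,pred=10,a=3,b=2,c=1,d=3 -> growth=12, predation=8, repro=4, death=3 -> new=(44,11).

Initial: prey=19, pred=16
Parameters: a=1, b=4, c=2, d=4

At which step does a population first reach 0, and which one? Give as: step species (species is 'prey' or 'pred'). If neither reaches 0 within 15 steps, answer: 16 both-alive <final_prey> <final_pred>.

Step 1: prey: 19+1-12=8; pred: 16+6-6=16
Step 2: prey: 8+0-5=3; pred: 16+2-6=12
Step 3: prey: 3+0-1=2; pred: 12+0-4=8
Step 4: prey: 2+0-0=2; pred: 8+0-3=5
Step 5: prey: 2+0-0=2; pred: 5+0-2=3
Step 6: prey: 2+0-0=2; pred: 3+0-1=2
Step 7: prey: 2+0-0=2; pred: 2+0-0=2
Steps 8-15: state stable at prey=2, pred=2 (no change)
No extinction within 15 steps

Answer: 16 both-alive 2 2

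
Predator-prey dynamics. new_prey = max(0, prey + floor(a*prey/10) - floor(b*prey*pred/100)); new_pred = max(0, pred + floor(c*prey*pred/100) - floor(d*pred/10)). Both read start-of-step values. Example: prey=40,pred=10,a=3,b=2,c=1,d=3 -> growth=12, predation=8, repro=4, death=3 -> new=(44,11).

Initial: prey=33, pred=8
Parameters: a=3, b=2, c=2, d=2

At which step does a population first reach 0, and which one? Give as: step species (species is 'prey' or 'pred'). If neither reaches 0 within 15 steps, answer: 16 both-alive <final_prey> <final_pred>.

Answer: 7 prey

Derivation:
Step 1: prey: 33+9-5=37; pred: 8+5-1=12
Step 2: prey: 37+11-8=40; pred: 12+8-2=18
Step 3: prey: 40+12-14=38; pred: 18+14-3=29
Step 4: prey: 38+11-22=27; pred: 29+22-5=46
Step 5: prey: 27+8-24=11; pred: 46+24-9=61
Step 6: prey: 11+3-13=1; pred: 61+13-12=62
Step 7: prey: 1+0-1=0; pred: 62+1-12=51
First extinction: prey at step 7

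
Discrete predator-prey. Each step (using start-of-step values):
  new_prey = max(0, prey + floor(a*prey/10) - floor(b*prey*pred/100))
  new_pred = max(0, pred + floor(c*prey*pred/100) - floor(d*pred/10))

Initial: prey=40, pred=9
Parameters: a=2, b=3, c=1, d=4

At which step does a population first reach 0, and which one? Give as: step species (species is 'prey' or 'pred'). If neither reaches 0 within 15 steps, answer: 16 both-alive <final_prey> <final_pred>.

Step 1: prey: 40+8-10=38; pred: 9+3-3=9
Step 2: prey: 38+7-10=35; pred: 9+3-3=9
Step 3: prey: 35+7-9=33; pred: 9+3-3=9
Step 4: prey: 33+6-8=31; pred: 9+2-3=8
Step 5: prey: 31+6-7=30; pred: 8+2-3=7
Step 6: prey: 30+6-6=30; pred: 7+2-2=7
Steps 7-15: state stable at prey=30, pred=7 (no change)
No extinction within 15 steps

Answer: 16 both-alive 30 7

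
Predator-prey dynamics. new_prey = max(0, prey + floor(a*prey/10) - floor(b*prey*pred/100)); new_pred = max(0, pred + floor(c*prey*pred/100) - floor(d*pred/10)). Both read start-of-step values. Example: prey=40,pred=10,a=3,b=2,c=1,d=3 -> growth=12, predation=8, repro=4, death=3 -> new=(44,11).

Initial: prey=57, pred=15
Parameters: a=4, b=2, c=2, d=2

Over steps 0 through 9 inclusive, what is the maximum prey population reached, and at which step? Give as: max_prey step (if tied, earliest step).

Answer: 62 1

Derivation:
Step 1: prey: 57+22-17=62; pred: 15+17-3=29
Step 2: prey: 62+24-35=51; pred: 29+35-5=59
Step 3: prey: 51+20-60=11; pred: 59+60-11=108
Step 4: prey: 11+4-23=0; pred: 108+23-21=110
Step 5: prey: 0+0-0=0; pred: 110+0-22=88
Step 6: prey: 0+0-0=0; pred: 88+0-17=71
Step 7: prey: 0+0-0=0; pred: 71+0-14=57
Step 8: prey: 0+0-0=0; pred: 57+0-11=46
Step 9: prey: 0+0-0=0; pred: 46+0-9=37
Max prey = 62 at step 1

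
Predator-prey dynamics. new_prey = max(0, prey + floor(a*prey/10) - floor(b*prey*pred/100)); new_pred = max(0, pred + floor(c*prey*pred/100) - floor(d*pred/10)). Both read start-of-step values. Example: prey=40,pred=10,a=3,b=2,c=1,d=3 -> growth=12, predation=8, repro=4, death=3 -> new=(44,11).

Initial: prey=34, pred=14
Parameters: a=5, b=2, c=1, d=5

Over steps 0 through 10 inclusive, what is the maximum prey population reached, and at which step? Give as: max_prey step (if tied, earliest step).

Step 1: prey: 34+17-9=42; pred: 14+4-7=11
Step 2: prey: 42+21-9=54; pred: 11+4-5=10
Step 3: prey: 54+27-10=71; pred: 10+5-5=10
Step 4: prey: 71+35-14=92; pred: 10+7-5=12
Step 5: prey: 92+46-22=116; pred: 12+11-6=17
Step 6: prey: 116+58-39=135; pred: 17+19-8=28
Step 7: prey: 135+67-75=127; pred: 28+37-14=51
Step 8: prey: 127+63-129=61; pred: 51+64-25=90
Step 9: prey: 61+30-109=0; pred: 90+54-45=99
Step 10: prey: 0+0-0=0; pred: 99+0-49=50
Max prey = 135 at step 6

Answer: 135 6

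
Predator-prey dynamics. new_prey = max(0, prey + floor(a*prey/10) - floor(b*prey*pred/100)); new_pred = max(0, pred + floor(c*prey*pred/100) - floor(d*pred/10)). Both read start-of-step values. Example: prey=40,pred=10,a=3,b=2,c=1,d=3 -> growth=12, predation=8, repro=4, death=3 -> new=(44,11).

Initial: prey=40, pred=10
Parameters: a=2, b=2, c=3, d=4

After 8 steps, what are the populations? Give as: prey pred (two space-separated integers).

Answer: 0 10

Derivation:
Step 1: prey: 40+8-8=40; pred: 10+12-4=18
Step 2: prey: 40+8-14=34; pred: 18+21-7=32
Step 3: prey: 34+6-21=19; pred: 32+32-12=52
Step 4: prey: 19+3-19=3; pred: 52+29-20=61
Step 5: prey: 3+0-3=0; pred: 61+5-24=42
Step 6: prey: 0+0-0=0; pred: 42+0-16=26
Step 7: prey: 0+0-0=0; pred: 26+0-10=16
Step 8: prey: 0+0-0=0; pred: 16+0-6=10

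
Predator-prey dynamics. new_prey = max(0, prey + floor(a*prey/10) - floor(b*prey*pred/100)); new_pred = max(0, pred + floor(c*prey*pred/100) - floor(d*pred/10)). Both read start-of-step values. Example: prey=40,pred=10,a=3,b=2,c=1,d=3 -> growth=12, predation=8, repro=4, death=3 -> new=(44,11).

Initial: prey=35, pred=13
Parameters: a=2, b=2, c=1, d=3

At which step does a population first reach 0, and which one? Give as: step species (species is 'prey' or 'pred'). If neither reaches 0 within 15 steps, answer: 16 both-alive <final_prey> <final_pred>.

Answer: 16 both-alive 25 6

Derivation:
Step 1: prey: 35+7-9=33; pred: 13+4-3=14
Step 2: prey: 33+6-9=30; pred: 14+4-4=14
Step 3: prey: 30+6-8=28; pred: 14+4-4=14
Step 4: prey: 28+5-7=26; pred: 14+3-4=13
Step 5: prey: 26+5-6=25; pred: 13+3-3=13
Step 6: prey: 25+5-6=24; pred: 13+3-3=13
Step 7: prey: 24+4-6=22; pred: 13+3-3=13
Step 8: prey: 22+4-5=21; pred: 13+2-3=12
Step 9: prey: 21+4-5=20; pred: 12+2-3=11
Step 10: prey: 20+4-4=20; pred: 11+2-3=10
Step 11: prey: 20+4-4=20; pred: 10+2-3=9
Step 12: prey: 20+4-3=21; pred: 9+1-2=8
Step 13: prey: 21+4-3=22; pred: 8+1-2=7
Step 14: prey: 22+4-3=23; pred: 7+1-2=6
Step 15: prey: 23+4-2=25; pred: 6+1-1=6
No extinction within 15 steps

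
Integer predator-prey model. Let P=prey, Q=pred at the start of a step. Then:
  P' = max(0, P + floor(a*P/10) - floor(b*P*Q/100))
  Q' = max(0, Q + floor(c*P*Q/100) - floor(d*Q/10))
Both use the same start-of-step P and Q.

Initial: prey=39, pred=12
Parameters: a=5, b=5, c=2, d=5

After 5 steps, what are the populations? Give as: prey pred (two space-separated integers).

Answer: 8 9

Derivation:
Step 1: prey: 39+19-23=35; pred: 12+9-6=15
Step 2: prey: 35+17-26=26; pred: 15+10-7=18
Step 3: prey: 26+13-23=16; pred: 18+9-9=18
Step 4: prey: 16+8-14=10; pred: 18+5-9=14
Step 5: prey: 10+5-7=8; pred: 14+2-7=9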